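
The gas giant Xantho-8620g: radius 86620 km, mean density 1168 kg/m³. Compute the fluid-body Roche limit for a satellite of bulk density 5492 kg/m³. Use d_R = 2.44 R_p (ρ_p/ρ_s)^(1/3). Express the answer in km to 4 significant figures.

d_R = 2.44 × 86620 km × (1168/5492)^(1/3)
    = 1.262 × 10⁵ km

1.262 × 10⁵ km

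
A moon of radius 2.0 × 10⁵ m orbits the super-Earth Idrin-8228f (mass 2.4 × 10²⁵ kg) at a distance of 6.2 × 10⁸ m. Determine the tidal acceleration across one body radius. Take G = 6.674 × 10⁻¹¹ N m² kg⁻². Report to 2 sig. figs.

2.7 × 10⁻⁶ m/s²

Δa = 2GMr/d³
   = 2 × (6.674 × 10⁻¹¹) × (2.4 × 10²⁵) × (2.0 × 10⁵) / (6.2 × 10⁸)³
   = 2.7 × 10⁻⁶ m/s²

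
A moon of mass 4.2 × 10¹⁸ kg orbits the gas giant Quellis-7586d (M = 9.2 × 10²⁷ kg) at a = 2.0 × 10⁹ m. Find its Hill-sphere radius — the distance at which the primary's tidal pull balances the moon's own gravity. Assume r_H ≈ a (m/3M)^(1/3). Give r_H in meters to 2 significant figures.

1.1 × 10⁶ m

r_H ≈ a (m/3M)^(1/3)
    = (2.0 × 10⁹) × (4.2 × 10¹⁸ / (3 × 9.2 × 10²⁷))^(1/3)
    = 1.1 × 10⁶ m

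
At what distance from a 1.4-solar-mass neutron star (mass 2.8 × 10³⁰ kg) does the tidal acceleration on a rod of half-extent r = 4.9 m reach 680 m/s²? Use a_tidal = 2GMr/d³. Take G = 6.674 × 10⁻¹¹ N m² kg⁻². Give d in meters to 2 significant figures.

1.4 × 10⁶ m

2GMr/d³ = a_tidal  ⇒  d = (2GMr / a_tidal)^(1/3)
d = (2 × 6.674×10⁻¹¹ × (2.8 × 10³⁰) × (4.9) / (680))^(1/3)
  = 1.4 × 10⁶ m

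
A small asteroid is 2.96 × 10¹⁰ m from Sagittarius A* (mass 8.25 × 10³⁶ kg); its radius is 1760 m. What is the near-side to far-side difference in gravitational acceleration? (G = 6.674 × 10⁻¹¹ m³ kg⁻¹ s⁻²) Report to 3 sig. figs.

1.49 × 10⁻¹ m/s²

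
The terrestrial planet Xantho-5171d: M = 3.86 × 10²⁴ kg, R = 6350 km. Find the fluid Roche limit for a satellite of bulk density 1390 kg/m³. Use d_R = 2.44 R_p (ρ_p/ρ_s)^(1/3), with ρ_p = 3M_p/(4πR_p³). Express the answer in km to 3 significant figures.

ρ_p = 3M_p/(4πR_p³) = 3 × (3.86 × 10²⁴) / (4π × (6.35 × 10⁶ m)³) = 3600 kg/m³
d_R = 2.44 × 6350 km × (3600/1390)^(1/3)
    = 21300 km

21300 km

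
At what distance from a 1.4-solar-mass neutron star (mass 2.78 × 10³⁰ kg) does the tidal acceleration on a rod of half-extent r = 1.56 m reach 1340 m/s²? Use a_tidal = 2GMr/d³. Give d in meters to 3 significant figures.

7.56 × 10⁵ m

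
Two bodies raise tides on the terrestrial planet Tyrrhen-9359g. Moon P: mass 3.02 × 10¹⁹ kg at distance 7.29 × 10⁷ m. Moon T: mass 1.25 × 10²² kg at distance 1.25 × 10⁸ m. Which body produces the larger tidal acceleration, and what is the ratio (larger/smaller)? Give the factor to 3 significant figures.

Moon T, by a factor of ≈ 82.1

Tidal acceleration ∝ M/d³, so compare M/d³ for each.
Moon P: (3.02 × 10¹⁹) / (7.29 × 10⁷)³ = 7.795 × 10⁻⁵
Moon T: (1.25 × 10²²) / (1.25 × 10⁸)³ = 6.400 × 10⁻³
Ratio (larger/smaller) = 82.1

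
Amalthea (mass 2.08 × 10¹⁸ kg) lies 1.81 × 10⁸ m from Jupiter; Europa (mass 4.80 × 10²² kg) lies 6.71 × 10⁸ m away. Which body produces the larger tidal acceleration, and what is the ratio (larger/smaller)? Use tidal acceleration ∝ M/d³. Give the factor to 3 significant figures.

Tidal acceleration ∝ M/d³, so compare M/d³ for each.
Amalthea: (2.08 × 10¹⁸) / (1.81 × 10⁸)³ = 3.508 × 10⁻⁷
Europa: (4.80 × 10²²) / (6.71 × 10⁸)³ = 1.589 × 10⁻⁴
Ratio (larger/smaller) = 453

Europa, by a factor of ≈ 453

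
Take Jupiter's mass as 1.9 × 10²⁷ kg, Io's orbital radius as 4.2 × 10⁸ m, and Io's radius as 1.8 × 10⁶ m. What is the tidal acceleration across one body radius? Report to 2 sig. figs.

Differencing GM/(d−r)² and GM/d² to first order in r/d gives 2GMr/d³.
Δg = 2GMr/d³
   = 2 × (6.674 × 10⁻¹¹) × (1.9 × 10²⁷) × (1.8 × 10⁶) / (4.2 × 10⁸)³
   = 6.2 × 10⁻³ m/s²

6.2 × 10⁻³ m/s²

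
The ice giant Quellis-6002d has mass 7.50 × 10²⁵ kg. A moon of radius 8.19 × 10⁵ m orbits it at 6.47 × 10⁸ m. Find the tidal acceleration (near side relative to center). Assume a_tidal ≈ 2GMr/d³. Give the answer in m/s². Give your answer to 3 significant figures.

a_tidal = 2GMr/d³
        = 2 × (6.674 × 10⁻¹¹) × (7.50 × 10²⁵) × (8.19 × 10⁵) / (6.47 × 10⁸)³
        = 3.03 × 10⁻⁵ m/s²

3.03 × 10⁻⁵ m/s²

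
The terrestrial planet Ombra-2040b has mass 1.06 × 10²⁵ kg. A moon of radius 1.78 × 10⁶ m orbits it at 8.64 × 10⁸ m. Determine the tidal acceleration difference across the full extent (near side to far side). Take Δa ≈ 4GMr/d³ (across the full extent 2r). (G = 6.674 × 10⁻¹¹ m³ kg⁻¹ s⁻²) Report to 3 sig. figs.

Differencing GM/(d−r)² and GM/(d+r)² to first order in r/d gives 4GMr/d³.
Δg = 4GMr/d³
   = 4 × (6.674 × 10⁻¹¹) × (1.06 × 10²⁵) × (1.78 × 10⁶) / (8.64 × 10⁸)³
   = 7.81 × 10⁻⁶ m/s²

7.81 × 10⁻⁶ m/s²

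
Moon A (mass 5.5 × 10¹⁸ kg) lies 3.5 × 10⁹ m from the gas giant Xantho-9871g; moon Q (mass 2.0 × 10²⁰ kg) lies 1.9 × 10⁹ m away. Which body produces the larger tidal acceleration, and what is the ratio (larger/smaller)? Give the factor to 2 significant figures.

Moon Q, by a factor of ≈ 230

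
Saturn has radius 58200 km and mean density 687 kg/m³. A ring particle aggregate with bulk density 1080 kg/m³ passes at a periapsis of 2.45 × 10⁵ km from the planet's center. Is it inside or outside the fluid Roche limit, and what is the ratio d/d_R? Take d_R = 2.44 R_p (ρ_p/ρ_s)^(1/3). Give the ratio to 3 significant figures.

outside; d/d_R ≈ 2.01

d_R = 2.44 × (58200 km) × (687/1080)^(1/3) = 1.221 × 10⁵ km
d/d_R = (2.45 × 10⁵) / (1.221 × 10⁵) = 2.01
Since d/d_R > 1, the body is outside the Roche limit.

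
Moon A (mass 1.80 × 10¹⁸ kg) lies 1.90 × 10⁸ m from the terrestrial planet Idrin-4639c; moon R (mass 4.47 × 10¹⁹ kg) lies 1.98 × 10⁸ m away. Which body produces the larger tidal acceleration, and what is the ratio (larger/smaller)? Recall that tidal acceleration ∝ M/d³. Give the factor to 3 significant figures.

Moon R, by a factor of ≈ 21.9

Compare M/d³ for the two perturbers:
Moon A: (1.80 × 10¹⁸) / (1.90 × 10⁸)³ = 2.624 × 10⁻⁷
Moon R: (4.47 × 10¹⁹) / (1.98 × 10⁸)³ = 5.759 × 10⁻⁶
Ratio (larger/smaller) = 21.9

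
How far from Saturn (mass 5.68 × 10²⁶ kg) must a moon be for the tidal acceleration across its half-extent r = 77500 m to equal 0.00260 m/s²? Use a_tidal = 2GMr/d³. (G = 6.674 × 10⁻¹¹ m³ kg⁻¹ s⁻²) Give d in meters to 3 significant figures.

1.31 × 10⁸ m

2GMr/d³ = a_tidal  ⇒  d = (2GMr / a_tidal)^(1/3)
d = (2 × 6.674×10⁻¹¹ × (5.68 × 10²⁶) × (77500) / (0.00260))^(1/3)
  = 1.31 × 10⁸ m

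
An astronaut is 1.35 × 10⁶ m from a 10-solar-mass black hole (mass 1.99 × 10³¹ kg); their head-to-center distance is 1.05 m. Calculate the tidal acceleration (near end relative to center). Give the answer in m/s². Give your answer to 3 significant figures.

1.13 × 10³ m/s²

Differencing GM/(d−r)² and GM/d² to first order in r/d gives 2GMr/d³.
Δg = 2GMr/d³
   = 2 × (6.674 × 10⁻¹¹) × (1.99 × 10³¹) × (1.05) / (1.35 × 10⁶)³
   = 1.13 × 10³ m/s²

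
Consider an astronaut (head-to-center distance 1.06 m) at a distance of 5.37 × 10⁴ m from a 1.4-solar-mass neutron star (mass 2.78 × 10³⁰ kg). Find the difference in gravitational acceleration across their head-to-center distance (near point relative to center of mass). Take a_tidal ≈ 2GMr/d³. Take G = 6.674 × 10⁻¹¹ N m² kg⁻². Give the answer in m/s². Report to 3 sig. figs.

2.54 × 10⁶ m/s²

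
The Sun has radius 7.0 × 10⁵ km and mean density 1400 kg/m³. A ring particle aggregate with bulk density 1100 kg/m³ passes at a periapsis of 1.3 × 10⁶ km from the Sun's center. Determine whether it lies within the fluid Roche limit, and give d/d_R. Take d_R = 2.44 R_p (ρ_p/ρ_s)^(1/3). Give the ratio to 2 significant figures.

d_R = 2.44 × (7.0 × 10⁵ km) × (1400/1100)^(1/3) = 1.851 × 10⁶ km
d/d_R = (1.3 × 10⁶) / (1.851 × 10⁶) = 0.70
Since d/d_R < 1, the body is inside the Roche limit.

inside; d/d_R ≈ 0.70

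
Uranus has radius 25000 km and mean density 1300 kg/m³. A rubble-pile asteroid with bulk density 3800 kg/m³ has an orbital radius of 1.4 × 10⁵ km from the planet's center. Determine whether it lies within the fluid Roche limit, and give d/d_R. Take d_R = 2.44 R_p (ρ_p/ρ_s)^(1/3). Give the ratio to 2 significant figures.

d_R = 2.44 × (25000 km) × (1300/3800)^(1/3) = 42660 km
d/d_R = (1.4 × 10⁵) / (42660) = 3.3
Since d/d_R > 1, the body is outside the Roche limit.

outside; d/d_R ≈ 3.3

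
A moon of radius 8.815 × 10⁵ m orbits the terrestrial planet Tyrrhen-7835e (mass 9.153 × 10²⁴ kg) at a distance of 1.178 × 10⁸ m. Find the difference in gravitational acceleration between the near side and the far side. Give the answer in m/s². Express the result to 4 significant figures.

1.318 × 10⁻³ m/s²

The field gradient is 2GM/d³; across the full diameter 2r the difference is 4GMr/d³.
Δa = 4GMr/d³
   = 4 × (6.674 × 10⁻¹¹) × (9.153 × 10²⁴) × (8.815 × 10⁵) / (1.178 × 10⁸)³
   = 1.318 × 10⁻³ m/s²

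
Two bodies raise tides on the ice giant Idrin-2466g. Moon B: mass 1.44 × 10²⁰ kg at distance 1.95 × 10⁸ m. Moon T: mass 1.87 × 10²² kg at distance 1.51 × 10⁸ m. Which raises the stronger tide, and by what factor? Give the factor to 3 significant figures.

Moon T, by a factor of ≈ 280

Compare M/d³ for the two perturbers:
Moon B: (1.44 × 10²⁰) / (1.95 × 10⁸)³ = 1.942 × 10⁻⁵
Moon T: (1.87 × 10²²) / (1.51 × 10⁸)³ = 5.431 × 10⁻³
Ratio (larger/smaller) = 280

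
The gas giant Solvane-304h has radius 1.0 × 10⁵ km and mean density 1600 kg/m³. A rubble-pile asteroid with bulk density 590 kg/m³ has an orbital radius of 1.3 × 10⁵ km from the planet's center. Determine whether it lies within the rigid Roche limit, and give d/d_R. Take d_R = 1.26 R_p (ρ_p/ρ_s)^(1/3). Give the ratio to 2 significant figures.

inside; d/d_R ≈ 0.74

d_R = 1.26 × (1.0 × 10⁵ km) × (1600/590)^(1/3) = 1.757 × 10⁵ km
d/d_R = (1.3 × 10⁵) / (1.757 × 10⁵) = 0.74
Since d/d_R < 1, the body is inside the Roche limit.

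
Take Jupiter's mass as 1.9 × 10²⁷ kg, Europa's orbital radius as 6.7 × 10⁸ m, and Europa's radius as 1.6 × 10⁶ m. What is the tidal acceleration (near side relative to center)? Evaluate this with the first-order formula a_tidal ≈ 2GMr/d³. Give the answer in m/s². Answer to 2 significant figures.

Since r ≪ d, expand the inverse-square field across one radius to get the leading 2GMr/d³ term.
a_tidal = 2GMr/d³
        = 2 × (6.674 × 10⁻¹¹) × (1.9 × 10²⁷) × (1.6 × 10⁶) / (6.7 × 10⁸)³
        = 1.3 × 10⁻³ m/s²

1.3 × 10⁻³ m/s²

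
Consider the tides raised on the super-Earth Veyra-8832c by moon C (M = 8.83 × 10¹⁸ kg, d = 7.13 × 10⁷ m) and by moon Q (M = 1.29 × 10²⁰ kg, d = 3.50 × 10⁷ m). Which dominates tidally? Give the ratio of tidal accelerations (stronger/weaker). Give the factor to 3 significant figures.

Tidal stretch scales as M/d³; compute that for each body.
Moon C: (8.83 × 10¹⁸) / (7.13 × 10⁷)³ = 2.436 × 10⁻⁵
Moon Q: (1.29 × 10²⁰) / (3.50 × 10⁷)³ = 3.009 × 10⁻³
Ratio (larger/smaller) = 124

Moon Q, by a factor of ≈ 124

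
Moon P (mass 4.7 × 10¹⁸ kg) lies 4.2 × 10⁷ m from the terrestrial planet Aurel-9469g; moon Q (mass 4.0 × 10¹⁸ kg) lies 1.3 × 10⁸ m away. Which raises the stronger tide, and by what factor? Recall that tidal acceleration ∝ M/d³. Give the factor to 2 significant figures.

Moon P, by a factor of ≈ 35

The tide-raising term goes as M/d³ (the gradient of a 1/d² field).
Moon P: (4.7 × 10¹⁸) / (4.2 × 10⁷)³ = 6.344 × 10⁻⁵
Moon Q: (4.0 × 10¹⁸) / (1.3 × 10⁸)³ = 1.821 × 10⁻⁶
Ratio (larger/smaller) = 35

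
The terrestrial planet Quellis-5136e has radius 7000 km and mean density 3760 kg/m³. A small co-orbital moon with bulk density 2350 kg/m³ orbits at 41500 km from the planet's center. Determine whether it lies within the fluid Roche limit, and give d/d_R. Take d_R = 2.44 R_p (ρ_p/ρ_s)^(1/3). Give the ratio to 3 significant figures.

d_R = 2.44 × (7000 km) × (3760/2350)^(1/3) = 19980 km
d/d_R = (41500) / (19980) = 2.08
Since d/d_R > 1, the body is outside the Roche limit.

outside; d/d_R ≈ 2.08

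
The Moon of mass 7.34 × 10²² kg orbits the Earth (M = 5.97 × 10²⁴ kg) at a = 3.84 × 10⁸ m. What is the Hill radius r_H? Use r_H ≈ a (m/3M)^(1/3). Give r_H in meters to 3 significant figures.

6.15 × 10⁷ m

r_H ≈ a (m/3M)^(1/3)
    = (3.84 × 10⁸) × (7.34 × 10²² / (3 × 5.97 × 10²⁴))^(1/3)
    = 6.15 × 10⁷ m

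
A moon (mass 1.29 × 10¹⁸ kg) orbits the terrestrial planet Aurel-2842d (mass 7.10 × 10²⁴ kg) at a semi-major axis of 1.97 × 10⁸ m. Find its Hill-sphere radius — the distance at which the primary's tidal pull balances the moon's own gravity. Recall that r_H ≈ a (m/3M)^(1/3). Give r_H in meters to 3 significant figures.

r_H ≈ a (m/3M)^(1/3)
    = (1.97 × 10⁸) × (1.29 × 10¹⁸ / (3 × 7.10 × 10²⁴))^(1/3)
    = 7.74 × 10⁵ m

7.74 × 10⁵ m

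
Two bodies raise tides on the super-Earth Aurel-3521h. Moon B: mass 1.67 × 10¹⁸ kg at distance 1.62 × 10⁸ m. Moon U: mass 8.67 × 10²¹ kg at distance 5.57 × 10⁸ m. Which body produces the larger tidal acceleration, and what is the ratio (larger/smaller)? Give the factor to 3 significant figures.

Moon U, by a factor of ≈ 128

Tidal stretch scales as M/d³; compute that for each body.
Moon B: (1.67 × 10¹⁸) / (1.62 × 10⁸)³ = 3.928 × 10⁻⁷
Moon U: (8.67 × 10²¹) / (5.57 × 10⁸)³ = 5.017 × 10⁻⁵
Ratio (larger/smaller) = 128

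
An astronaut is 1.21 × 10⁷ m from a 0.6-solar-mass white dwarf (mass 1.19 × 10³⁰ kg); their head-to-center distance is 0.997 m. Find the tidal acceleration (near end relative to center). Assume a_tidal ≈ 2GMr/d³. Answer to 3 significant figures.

Δg = 2GMr/d³
   = 2 × (6.674 × 10⁻¹¹) × (1.19 × 10³⁰) × (0.997) / (1.21 × 10⁷)³
   = 8.94 × 10⁻² m/s²

8.94 × 10⁻² m/s²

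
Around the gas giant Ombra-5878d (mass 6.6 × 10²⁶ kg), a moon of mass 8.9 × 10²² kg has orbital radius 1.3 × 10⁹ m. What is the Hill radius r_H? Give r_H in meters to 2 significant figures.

4.6 × 10⁷ m

r_H ≈ a (m/3M)^(1/3)
    = (1.3 × 10⁹) × (8.9 × 10²² / (3 × 6.6 × 10²⁶))^(1/3)
    = 4.6 × 10⁷ m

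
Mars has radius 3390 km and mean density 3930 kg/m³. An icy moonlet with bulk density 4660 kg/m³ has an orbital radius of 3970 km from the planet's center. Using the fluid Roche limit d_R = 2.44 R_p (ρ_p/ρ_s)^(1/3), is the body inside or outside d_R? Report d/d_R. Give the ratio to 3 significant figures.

inside; d/d_R ≈ 0.508

d_R = 2.44 × (3390 km) × (3930/4660)^(1/3) = 7815 km
d/d_R = (3970) / (7815) = 0.508
Since d/d_R < 1, the body is inside the Roche limit.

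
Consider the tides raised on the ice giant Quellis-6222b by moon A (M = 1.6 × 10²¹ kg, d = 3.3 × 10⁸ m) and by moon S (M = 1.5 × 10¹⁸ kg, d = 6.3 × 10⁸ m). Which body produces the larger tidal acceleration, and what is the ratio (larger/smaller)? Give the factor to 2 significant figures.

Moon A, by a factor of ≈ 7400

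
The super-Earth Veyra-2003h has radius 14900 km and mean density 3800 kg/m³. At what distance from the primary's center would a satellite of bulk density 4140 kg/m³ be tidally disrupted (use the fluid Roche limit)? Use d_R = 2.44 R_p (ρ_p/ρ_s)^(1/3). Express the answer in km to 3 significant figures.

d_R = 2.44 × 14900 km × (3800/4140)^(1/3)
    = 35300 km

35300 km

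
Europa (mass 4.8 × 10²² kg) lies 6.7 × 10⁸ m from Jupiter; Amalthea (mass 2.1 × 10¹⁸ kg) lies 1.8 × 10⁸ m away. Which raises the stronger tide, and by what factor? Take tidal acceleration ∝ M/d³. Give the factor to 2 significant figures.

Europa, by a factor of ≈ 440

The tide-raising term goes as M/d³ (the gradient of a 1/d² field).
Europa: (4.8 × 10²²) / (6.7 × 10⁸)³ = 1.596 × 10⁻⁴
Amalthea: (2.1 × 10¹⁸) / (1.8 × 10⁸)³ = 3.601 × 10⁻⁷
Ratio (larger/smaller) = 440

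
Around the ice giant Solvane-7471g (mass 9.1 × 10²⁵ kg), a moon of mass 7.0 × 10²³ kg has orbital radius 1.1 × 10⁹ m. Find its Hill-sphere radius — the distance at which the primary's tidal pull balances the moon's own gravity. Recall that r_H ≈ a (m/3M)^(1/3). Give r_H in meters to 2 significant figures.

1.5 × 10⁸ m

r_H ≈ a (m/3M)^(1/3)
    = (1.1 × 10⁹) × (7.0 × 10²³ / (3 × 9.1 × 10²⁵))^(1/3)
    = 1.5 × 10⁸ m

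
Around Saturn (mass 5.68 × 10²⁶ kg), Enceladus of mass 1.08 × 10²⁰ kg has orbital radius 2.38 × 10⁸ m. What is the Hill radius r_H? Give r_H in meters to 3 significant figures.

9.49 × 10⁵ m

r_H ≈ a (m/3M)^(1/3)
    = (2.38 × 10⁸) × (1.08 × 10²⁰ / (3 × 5.68 × 10²⁶))^(1/3)
    = 9.49 × 10⁵ m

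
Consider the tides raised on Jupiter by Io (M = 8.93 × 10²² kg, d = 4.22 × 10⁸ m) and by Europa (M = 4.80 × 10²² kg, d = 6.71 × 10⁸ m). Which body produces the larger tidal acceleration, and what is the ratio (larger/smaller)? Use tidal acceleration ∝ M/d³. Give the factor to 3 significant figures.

Compare M/d³ for the two perturbers:
Io: (8.93 × 10²²) / (4.22 × 10⁸)³ = 1.188 × 10⁻³
Europa: (4.80 × 10²²) / (6.71 × 10⁸)³ = 1.589 × 10⁻⁴
Ratio (larger/smaller) = 7.48

Io, by a factor of ≈ 7.48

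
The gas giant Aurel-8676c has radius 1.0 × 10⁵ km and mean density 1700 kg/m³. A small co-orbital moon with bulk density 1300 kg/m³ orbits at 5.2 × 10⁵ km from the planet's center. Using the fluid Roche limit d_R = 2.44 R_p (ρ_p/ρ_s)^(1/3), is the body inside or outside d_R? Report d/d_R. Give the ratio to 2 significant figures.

d_R = 2.44 × (1.0 × 10⁵ km) × (1700/1300)^(1/3) = 2.668 × 10⁵ km
d/d_R = (5.2 × 10⁵) / (2.668 × 10⁵) = 1.9
Since d/d_R > 1, the body is outside the Roche limit.

outside; d/d_R ≈ 1.9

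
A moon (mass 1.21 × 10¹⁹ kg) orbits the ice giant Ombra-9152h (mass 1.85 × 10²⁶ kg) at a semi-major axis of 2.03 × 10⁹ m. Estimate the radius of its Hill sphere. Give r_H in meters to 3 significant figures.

5.67 × 10⁶ m

r_H ≈ a (m/3M)^(1/3)
    = (2.03 × 10⁹) × (1.21 × 10¹⁹ / (3 × 1.85 × 10²⁶))^(1/3)
    = 5.67 × 10⁶ m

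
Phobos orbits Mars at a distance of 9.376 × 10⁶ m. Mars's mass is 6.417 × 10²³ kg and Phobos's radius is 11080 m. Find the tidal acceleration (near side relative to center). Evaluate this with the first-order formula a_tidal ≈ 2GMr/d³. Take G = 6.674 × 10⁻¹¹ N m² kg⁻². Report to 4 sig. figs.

1.151 × 10⁻³ m/s²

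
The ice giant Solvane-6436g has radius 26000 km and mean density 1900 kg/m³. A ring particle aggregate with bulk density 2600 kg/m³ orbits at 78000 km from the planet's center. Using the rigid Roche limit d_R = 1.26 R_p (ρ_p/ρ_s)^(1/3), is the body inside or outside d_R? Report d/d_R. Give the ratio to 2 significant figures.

d_R = 1.26 × (26000 km) × (1900/2600)^(1/3) = 29510 km
d/d_R = (78000) / (29510) = 2.6
Since d/d_R > 1, the body is outside the Roche limit.

outside; d/d_R ≈ 2.6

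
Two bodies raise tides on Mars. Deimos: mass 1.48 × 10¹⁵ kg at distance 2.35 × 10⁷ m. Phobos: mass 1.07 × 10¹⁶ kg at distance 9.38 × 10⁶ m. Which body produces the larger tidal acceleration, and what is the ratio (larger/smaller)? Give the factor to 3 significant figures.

Compare M/d³ for the two perturbers:
Deimos: (1.48 × 10¹⁵) / (2.35 × 10⁷)³ = 1.140 × 10⁻⁷
Phobos: (1.07 × 10¹⁶) / (9.38 × 10⁶)³ = 1.297 × 10⁻⁵
Ratio (larger/smaller) = 114

Phobos, by a factor of ≈ 114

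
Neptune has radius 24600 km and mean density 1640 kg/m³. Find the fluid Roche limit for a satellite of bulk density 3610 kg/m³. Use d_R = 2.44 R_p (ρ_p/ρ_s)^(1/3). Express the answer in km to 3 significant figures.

46100 km

d_R = 2.44 × 24600 km × (1640/3610)^(1/3)
    = 46100 km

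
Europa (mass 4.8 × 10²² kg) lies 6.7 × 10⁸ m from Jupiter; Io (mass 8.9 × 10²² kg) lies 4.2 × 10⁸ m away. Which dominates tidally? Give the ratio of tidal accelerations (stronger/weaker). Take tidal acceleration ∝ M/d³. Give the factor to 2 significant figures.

Compare M/d³ for the two perturbers:
Europa: (4.8 × 10²²) / (6.7 × 10⁸)³ = 1.596 × 10⁻⁴
Io: (8.9 × 10²²) / (4.2 × 10⁸)³ = 1.201 × 10⁻³
Ratio (larger/smaller) = 7.5

Io, by a factor of ≈ 7.5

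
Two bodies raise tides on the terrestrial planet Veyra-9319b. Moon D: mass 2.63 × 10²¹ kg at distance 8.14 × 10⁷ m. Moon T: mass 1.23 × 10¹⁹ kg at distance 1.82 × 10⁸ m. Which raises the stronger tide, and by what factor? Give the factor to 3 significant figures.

The tide-raising term goes as M/d³ (the gradient of a 1/d² field).
Moon D: (2.63 × 10²¹) / (8.14 × 10⁷)³ = 4.876 × 10⁻³
Moon T: (1.23 × 10¹⁹) / (1.82 × 10⁸)³ = 2.040 × 10⁻⁶
Ratio (larger/smaller) = 2390

Moon D, by a factor of ≈ 2390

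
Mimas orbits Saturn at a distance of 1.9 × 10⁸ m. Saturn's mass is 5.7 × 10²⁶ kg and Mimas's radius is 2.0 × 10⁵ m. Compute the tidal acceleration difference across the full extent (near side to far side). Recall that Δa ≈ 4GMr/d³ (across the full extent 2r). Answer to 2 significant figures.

4.4 × 10⁻³ m/s²

Δa = 4GMr/d³
   = 4 × (6.674 × 10⁻¹¹) × (5.7 × 10²⁶) × (2.0 × 10⁵) / (1.9 × 10⁸)³
   = 4.4 × 10⁻³ m/s²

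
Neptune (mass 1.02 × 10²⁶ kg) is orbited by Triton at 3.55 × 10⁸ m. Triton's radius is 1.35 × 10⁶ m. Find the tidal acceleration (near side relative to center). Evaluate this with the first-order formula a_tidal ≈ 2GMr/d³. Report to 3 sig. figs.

4.11 × 10⁻⁴ m/s²

Δa = 2GMr/d³
   = 2 × (6.674 × 10⁻¹¹) × (1.02 × 10²⁶) × (1.35 × 10⁶) / (3.55 × 10⁸)³
   = 4.11 × 10⁻⁴ m/s²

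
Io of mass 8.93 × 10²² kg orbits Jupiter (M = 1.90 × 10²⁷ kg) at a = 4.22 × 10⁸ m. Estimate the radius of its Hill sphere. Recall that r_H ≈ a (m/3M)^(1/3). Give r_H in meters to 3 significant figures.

r_H ≈ a (m/3M)^(1/3)
    = (4.22 × 10⁸) × (8.93 × 10²² / (3 × 1.90 × 10²⁷))^(1/3)
    = 1.06 × 10⁷ m

1.06 × 10⁷ m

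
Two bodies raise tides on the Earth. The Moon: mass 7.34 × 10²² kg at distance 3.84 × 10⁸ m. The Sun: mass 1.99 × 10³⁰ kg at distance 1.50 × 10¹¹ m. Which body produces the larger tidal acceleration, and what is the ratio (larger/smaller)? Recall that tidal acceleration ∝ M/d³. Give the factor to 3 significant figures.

Compare M/d³ for the two perturbers:
The Moon: (7.34 × 10²²) / (3.84 × 10⁸)³ = 1.296 × 10⁻³
The Sun: (1.99 × 10³⁰) / (1.50 × 10¹¹)³ = 5.896 × 10⁻⁴
Ratio (larger/smaller) = 2.20

The Moon, by a factor of ≈ 2.20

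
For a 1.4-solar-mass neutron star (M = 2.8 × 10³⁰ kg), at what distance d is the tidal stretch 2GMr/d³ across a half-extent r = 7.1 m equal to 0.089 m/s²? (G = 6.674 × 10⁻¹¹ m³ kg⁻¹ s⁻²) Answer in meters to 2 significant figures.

3.1 × 10⁷ m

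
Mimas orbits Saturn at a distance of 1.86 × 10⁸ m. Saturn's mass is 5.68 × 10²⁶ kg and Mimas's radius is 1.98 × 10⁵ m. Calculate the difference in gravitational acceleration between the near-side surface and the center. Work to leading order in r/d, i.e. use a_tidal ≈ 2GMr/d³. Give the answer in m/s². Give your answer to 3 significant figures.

2.33 × 10⁻³ m/s²

a_tidal = 2GMr/d³
        = 2 × (6.674 × 10⁻¹¹) × (5.68 × 10²⁶) × (1.98 × 10⁵) / (1.86 × 10⁸)³
        = 2.33 × 10⁻³ m/s²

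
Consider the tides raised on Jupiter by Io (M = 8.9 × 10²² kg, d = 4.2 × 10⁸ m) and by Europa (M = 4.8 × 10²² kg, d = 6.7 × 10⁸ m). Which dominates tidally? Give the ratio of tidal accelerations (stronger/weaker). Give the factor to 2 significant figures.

Io, by a factor of ≈ 7.5

Compare M/d³ for the two perturbers:
Io: (8.9 × 10²²) / (4.2 × 10⁸)³ = 1.201 × 10⁻³
Europa: (4.8 × 10²²) / (6.7 × 10⁸)³ = 1.596 × 10⁻⁴
Ratio (larger/smaller) = 7.5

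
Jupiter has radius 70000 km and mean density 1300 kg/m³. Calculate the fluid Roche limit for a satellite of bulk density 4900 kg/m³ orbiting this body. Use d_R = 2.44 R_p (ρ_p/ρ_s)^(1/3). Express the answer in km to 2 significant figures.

1.1 × 10⁵ km

d_R = 2.44 × 70000 km × (1300/4900)^(1/3)
    = 1.1 × 10⁵ km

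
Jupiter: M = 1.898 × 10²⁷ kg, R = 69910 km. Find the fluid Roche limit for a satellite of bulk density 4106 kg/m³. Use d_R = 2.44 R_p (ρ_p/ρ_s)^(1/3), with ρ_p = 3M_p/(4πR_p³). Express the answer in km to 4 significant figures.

1.170 × 10⁵ km

ρ_p = 3M_p/(4πR_p³) = 3 × (1.898 × 10²⁷) / (4π × (6.991 × 10⁷ m)³) = 1326 kg/m³
d_R = 2.44 × 69910 km × (1326/4106)^(1/3)
    = 1.170 × 10⁵ km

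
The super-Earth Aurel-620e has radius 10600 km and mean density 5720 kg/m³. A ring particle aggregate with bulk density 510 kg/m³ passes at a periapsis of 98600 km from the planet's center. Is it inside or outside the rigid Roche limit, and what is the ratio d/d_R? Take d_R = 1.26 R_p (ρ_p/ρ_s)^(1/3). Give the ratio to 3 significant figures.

outside; d/d_R ≈ 3.30

d_R = 1.26 × (10600 km) × (5720/510)^(1/3) = 29900 km
d/d_R = (98600) / (29900) = 3.30
Since d/d_R > 1, the body is outside the Roche limit.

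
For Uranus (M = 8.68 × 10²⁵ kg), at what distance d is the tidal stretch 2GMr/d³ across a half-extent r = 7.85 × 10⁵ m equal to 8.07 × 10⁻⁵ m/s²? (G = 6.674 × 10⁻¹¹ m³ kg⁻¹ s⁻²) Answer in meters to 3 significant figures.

4.83 × 10⁸ m

2GMr/d³ = a_tidal  ⇒  d = (2GMr / a_tidal)^(1/3)
d = (2 × 6.674×10⁻¹¹ × (8.68 × 10²⁵) × (7.85 × 10⁵) / (8.07 × 10⁻⁵))^(1/3)
  = 4.83 × 10⁸ m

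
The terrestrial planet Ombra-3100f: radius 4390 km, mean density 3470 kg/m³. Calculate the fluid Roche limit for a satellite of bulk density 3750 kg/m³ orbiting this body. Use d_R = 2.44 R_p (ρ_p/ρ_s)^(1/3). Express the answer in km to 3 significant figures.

10400 km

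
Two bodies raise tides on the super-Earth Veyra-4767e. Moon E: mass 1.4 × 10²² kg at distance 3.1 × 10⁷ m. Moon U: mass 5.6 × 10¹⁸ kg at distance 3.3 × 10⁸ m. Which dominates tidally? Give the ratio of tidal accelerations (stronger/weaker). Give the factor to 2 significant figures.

Moon E, by a factor of ≈ 3.0 × 10⁶

The tide-raising term goes as M/d³ (the gradient of a 1/d² field).
Moon E: (1.4 × 10²²) / (3.1 × 10⁷)³ = 4.699 × 10⁻¹
Moon U: (5.6 × 10¹⁸) / (3.3 × 10⁸)³ = 1.558 × 10⁻⁷
Ratio (larger/smaller) = 3.0 × 10⁶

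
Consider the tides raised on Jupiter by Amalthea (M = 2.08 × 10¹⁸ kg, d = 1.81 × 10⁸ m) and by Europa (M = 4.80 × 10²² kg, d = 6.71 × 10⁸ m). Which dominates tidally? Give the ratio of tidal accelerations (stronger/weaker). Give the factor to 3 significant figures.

Europa, by a factor of ≈ 453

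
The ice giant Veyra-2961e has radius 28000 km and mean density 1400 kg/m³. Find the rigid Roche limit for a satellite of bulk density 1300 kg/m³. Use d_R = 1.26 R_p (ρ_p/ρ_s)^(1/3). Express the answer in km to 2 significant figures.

36000 km

d_R = 1.26 × 28000 km × (1400/1300)^(1/3)
    = 36000 km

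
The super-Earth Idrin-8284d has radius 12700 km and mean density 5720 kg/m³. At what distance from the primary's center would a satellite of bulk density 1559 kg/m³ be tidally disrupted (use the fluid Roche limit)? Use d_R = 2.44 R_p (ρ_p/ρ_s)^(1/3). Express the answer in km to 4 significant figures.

47790 km

d_R = 2.44 × 12700 km × (5720/1559)^(1/3)
    = 47790 km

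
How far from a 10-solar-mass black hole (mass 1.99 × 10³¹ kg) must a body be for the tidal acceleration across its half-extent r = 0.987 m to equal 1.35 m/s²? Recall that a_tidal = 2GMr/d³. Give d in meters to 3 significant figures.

2GMr/d³ = a_tidal  ⇒  d = (2GMr / a_tidal)^(1/3)
d = (2 × 6.674×10⁻¹¹ × (1.99 × 10³¹) × (0.987) / (1.35))^(1/3)
  = 1.25 × 10⁷ m

1.25 × 10⁷ m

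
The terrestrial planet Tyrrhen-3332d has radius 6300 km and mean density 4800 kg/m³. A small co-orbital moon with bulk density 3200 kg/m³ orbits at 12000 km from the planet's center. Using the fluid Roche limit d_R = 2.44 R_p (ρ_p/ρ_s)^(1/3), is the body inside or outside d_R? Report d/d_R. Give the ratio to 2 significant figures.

inside; d/d_R ≈ 0.68

d_R = 2.44 × (6300 km) × (4800/3200)^(1/3) = 17600 km
d/d_R = (12000) / (17600) = 0.68
Since d/d_R < 1, the body is inside the Roche limit.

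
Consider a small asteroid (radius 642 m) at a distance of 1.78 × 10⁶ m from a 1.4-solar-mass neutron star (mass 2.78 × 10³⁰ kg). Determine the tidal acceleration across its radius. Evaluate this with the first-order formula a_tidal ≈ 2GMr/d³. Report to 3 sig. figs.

4.22 × 10⁴ m/s²

The tidal stretch is the gradient of GM/d² times the body's extent r, hence the 1/d³ dependence.
Δg = 2GMr/d³
   = 2 × (6.674 × 10⁻¹¹) × (2.78 × 10³⁰) × (642) / (1.78 × 10⁶)³
   = 4.22 × 10⁴ m/s²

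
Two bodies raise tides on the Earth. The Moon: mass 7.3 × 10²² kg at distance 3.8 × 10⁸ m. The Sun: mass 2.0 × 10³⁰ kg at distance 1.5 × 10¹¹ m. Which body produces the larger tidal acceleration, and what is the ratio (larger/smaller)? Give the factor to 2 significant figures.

Compare M/d³ for the two perturbers:
The Moon: (7.3 × 10²²) / (3.8 × 10⁸)³ = 1.330 × 10⁻³
The Sun: (2.0 × 10³⁰) / (1.5 × 10¹¹)³ = 5.926 × 10⁻⁴
Ratio (larger/smaller) = 2.2

The Moon, by a factor of ≈ 2.2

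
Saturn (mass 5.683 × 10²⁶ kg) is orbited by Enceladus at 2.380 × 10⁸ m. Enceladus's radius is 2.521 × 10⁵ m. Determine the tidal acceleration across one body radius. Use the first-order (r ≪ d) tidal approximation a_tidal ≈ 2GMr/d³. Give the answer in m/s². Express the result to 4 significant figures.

1.419 × 10⁻³ m/s²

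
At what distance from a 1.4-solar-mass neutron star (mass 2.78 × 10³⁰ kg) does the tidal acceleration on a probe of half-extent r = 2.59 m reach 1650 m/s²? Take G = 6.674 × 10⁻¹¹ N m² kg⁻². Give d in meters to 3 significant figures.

8.35 × 10⁵ m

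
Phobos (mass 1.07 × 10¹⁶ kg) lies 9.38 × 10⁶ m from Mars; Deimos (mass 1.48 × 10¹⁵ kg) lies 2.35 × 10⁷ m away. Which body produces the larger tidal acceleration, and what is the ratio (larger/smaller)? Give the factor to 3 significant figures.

Phobos, by a factor of ≈ 114

Tidal acceleration ∝ M/d³, so compare M/d³ for each.
Phobos: (1.07 × 10¹⁶) / (9.38 × 10⁶)³ = 1.297 × 10⁻⁵
Deimos: (1.48 × 10¹⁵) / (2.35 × 10⁷)³ = 1.140 × 10⁻⁷
Ratio (larger/smaller) = 114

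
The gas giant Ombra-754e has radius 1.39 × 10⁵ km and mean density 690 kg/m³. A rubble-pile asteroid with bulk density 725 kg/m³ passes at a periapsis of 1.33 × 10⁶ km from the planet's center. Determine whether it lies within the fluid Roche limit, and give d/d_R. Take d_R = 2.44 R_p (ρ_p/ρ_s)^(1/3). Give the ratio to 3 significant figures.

d_R = 2.44 × (1.39 × 10⁵ km) × (690/725)^(1/3) = 3.336 × 10⁵ km
d/d_R = (1.33 × 10⁶) / (3.336 × 10⁵) = 3.99
Since d/d_R > 1, the body is outside the Roche limit.

outside; d/d_R ≈ 3.99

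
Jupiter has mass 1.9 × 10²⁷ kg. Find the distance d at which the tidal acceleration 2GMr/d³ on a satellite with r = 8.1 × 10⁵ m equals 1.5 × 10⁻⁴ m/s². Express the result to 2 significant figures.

1.1 × 10⁹ m

2GMr/d³ = a_tidal  ⇒  d = (2GMr / a_tidal)^(1/3)
d = (2 × 6.674×10⁻¹¹ × (1.9 × 10²⁷) × (8.1 × 10⁵) / (1.5 × 10⁻⁴))^(1/3)
  = 1.1 × 10⁹ m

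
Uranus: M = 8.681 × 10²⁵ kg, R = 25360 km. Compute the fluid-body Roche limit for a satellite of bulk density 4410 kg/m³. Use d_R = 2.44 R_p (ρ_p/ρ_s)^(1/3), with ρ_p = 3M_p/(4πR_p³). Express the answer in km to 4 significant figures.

40870 km

ρ_p = 3M_p/(4πR_p³) = 3 × (8.681 × 10²⁵) / (4π × (2.536 × 10⁷ m)³) = 1271 kg/m³
d_R = 2.44 × 25360 km × (1271/4410)^(1/3)
    = 40870 km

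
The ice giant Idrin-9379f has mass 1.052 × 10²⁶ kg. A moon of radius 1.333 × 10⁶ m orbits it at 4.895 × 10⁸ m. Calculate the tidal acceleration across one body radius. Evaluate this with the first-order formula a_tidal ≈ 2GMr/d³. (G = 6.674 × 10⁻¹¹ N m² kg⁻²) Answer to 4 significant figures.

1.596 × 10⁻⁴ m/s²

a_tidal = 2GMr/d³
        = 2 × (6.674 × 10⁻¹¹) × (1.052 × 10²⁶) × (1.333 × 10⁶) / (4.895 × 10⁸)³
        = 1.596 × 10⁻⁴ m/s²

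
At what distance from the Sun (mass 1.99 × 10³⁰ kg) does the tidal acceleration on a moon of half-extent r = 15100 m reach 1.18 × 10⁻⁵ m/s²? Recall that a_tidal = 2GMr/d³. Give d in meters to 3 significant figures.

2GMr/d³ = a_tidal  ⇒  d = (2GMr / a_tidal)^(1/3)
d = (2 × 6.674×10⁻¹¹ × (1.99 × 10³⁰) × (15100) / (1.18 × 10⁻⁵))^(1/3)
  = 6.98 × 10⁹ m

6.98 × 10⁹ m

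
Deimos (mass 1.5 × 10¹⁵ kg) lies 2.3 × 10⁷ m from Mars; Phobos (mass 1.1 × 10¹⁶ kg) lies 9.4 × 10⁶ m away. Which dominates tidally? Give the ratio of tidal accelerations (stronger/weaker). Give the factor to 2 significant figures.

Phobos, by a factor of ≈ 110

The tide-raising term goes as M/d³ (the gradient of a 1/d² field).
Deimos: (1.5 × 10¹⁵) / (2.3 × 10⁷)³ = 1.233 × 10⁻⁷
Phobos: (1.1 × 10¹⁶) / (9.4 × 10⁶)³ = 1.324 × 10⁻⁵
Ratio (larger/smaller) = 110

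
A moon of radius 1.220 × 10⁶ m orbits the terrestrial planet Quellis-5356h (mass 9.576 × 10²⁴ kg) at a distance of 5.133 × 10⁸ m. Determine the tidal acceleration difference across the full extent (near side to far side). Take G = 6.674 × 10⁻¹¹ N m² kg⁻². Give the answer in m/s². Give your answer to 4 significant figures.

2.306 × 10⁻⁵ m/s²

Δg = 4GMr/d³
   = 4 × (6.674 × 10⁻¹¹) × (9.576 × 10²⁴) × (1.220 × 10⁶) / (5.133 × 10⁸)³
   = 2.306 × 10⁻⁵ m/s²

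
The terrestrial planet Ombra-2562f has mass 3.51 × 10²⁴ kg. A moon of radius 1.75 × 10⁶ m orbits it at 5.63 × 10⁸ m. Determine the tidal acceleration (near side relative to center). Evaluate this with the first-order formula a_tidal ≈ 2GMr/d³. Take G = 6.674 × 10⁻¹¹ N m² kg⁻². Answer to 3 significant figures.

The tidal stretch is the gradient of GM/d² times the body's extent r, hence the 1/d³ dependence.
Δg = 2GMr/d³
   = 2 × (6.674 × 10⁻¹¹) × (3.51 × 10²⁴) × (1.75 × 10⁶) / (5.63 × 10⁸)³
   = 4.59 × 10⁻⁶ m/s²

4.59 × 10⁻⁶ m/s²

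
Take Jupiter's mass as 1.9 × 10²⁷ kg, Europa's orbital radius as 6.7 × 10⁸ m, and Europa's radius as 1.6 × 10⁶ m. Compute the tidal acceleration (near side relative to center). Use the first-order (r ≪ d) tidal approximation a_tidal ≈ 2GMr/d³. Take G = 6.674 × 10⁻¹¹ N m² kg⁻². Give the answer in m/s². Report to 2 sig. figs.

1.3 × 10⁻³ m/s²

Δa = 2GMr/d³
   = 2 × (6.674 × 10⁻¹¹) × (1.9 × 10²⁷) × (1.6 × 10⁶) / (6.7 × 10⁸)³
   = 1.3 × 10⁻³ m/s²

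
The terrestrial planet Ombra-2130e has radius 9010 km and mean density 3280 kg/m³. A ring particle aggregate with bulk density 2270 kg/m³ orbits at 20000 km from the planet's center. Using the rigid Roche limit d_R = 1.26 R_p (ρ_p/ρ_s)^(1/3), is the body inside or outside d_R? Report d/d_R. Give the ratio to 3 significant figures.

d_R = 1.26 × (9010 km) × (3280/2270)^(1/3) = 12830 km
d/d_R = (20000) / (12830) = 1.56
Since d/d_R > 1, the body is outside the Roche limit.

outside; d/d_R ≈ 1.56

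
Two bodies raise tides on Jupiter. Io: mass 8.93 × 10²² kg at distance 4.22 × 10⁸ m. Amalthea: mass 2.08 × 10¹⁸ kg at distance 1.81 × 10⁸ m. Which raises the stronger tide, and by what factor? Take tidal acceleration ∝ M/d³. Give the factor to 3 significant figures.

Io, by a factor of ≈ 3390

The tide-raising term goes as M/d³ (the gradient of a 1/d² field).
Io: (8.93 × 10²²) / (4.22 × 10⁸)³ = 1.188 × 10⁻³
Amalthea: (2.08 × 10¹⁸) / (1.81 × 10⁸)³ = 3.508 × 10⁻⁷
Ratio (larger/smaller) = 3390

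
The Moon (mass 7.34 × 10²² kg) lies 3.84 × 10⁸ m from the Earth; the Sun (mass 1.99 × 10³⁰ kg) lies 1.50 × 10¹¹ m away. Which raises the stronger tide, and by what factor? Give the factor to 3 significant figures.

The tide-raising term goes as M/d³ (the gradient of a 1/d² field).
The Moon: (7.34 × 10²²) / (3.84 × 10⁸)³ = 1.296 × 10⁻³
The Sun: (1.99 × 10³⁰) / (1.50 × 10¹¹)³ = 5.896 × 10⁻⁴
Ratio (larger/smaller) = 2.20

The Moon, by a factor of ≈ 2.20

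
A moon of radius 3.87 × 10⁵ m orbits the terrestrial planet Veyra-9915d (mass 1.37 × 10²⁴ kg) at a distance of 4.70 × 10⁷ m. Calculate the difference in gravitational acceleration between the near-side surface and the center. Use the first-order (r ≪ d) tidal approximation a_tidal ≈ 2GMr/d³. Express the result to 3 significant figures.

6.82 × 10⁻⁴ m/s²

a_tidal = 2GMr/d³
        = 2 × (6.674 × 10⁻¹¹) × (1.37 × 10²⁴) × (3.87 × 10⁵) / (4.70 × 10⁷)³
        = 6.82 × 10⁻⁴ m/s²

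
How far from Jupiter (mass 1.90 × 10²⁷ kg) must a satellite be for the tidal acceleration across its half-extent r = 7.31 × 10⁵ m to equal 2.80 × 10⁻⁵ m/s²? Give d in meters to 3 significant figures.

2GMr/d³ = a_tidal  ⇒  d = (2GMr / a_tidal)^(1/3)
d = (2 × 6.674×10⁻¹¹ × (1.90 × 10²⁷) × (7.31 × 10⁵) / (2.80 × 10⁻⁵))^(1/3)
  = 1.88 × 10⁹ m

1.88 × 10⁹ m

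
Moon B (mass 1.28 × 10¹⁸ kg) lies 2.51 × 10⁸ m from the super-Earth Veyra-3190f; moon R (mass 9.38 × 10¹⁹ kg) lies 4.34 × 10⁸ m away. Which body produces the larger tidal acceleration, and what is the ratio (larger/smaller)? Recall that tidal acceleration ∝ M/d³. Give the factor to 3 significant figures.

Moon R, by a factor of ≈ 14.2

Tidal acceleration ∝ M/d³, so compare M/d³ for each.
Moon B: (1.28 × 10¹⁸) / (2.51 × 10⁸)³ = 8.094 × 10⁻⁸
Moon R: (9.38 × 10¹⁹) / (4.34 × 10⁸)³ = 1.147 × 10⁻⁶
Ratio (larger/smaller) = 14.2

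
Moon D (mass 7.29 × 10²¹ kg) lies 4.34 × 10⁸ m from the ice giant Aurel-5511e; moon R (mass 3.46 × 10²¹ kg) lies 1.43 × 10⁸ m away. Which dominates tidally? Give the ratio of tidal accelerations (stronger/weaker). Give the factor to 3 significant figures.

Tidal acceleration ∝ M/d³, so compare M/d³ for each.
Moon D: (7.29 × 10²¹) / (4.34 × 10⁸)³ = 8.918 × 10⁻⁵
Moon R: (3.46 × 10²¹) / (1.43 × 10⁸)³ = 1.183 × 10⁻³
Ratio (larger/smaller) = 13.3

Moon R, by a factor of ≈ 13.3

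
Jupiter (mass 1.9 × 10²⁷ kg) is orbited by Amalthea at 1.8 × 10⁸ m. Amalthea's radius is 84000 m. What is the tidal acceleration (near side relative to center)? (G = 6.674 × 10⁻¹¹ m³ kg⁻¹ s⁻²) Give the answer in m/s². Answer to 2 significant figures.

3.7 × 10⁻³ m/s²

Δg = 2GMr/d³
   = 2 × (6.674 × 10⁻¹¹) × (1.9 × 10²⁷) × (84000) / (1.8 × 10⁸)³
   = 3.7 × 10⁻³ m/s²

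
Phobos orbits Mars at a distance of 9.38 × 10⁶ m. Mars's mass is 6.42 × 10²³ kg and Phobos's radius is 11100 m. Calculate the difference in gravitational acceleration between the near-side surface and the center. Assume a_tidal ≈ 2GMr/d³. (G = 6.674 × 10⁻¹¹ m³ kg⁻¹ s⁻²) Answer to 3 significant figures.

1.15 × 10⁻³ m/s²

Δa = 2GMr/d³
   = 2 × (6.674 × 10⁻¹¹) × (6.42 × 10²³) × (11100) / (9.38 × 10⁶)³
   = 1.15 × 10⁻³ m/s²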